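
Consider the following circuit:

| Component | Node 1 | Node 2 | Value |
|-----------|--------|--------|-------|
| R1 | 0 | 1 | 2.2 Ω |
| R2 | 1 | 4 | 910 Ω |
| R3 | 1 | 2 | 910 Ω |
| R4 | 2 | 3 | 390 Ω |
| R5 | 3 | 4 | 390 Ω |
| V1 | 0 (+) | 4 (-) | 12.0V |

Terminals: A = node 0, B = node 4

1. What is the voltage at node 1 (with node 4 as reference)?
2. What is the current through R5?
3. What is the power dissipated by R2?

Nodal analysis, taking node 4 as the 0 V reference.
Source V1 fixes V_0 = 12 V.
KCL at each unknown node (sum of currents leaving = 0; resistances in Ω):
  Node 1: (V_1 - 12)/2.2 + (V_1 - 0)/910 + (V_1 - V_2)/910 = 0
  Node 2: (V_2 - V_1)/910 + (V_2 - V_3)/390 = 0
  Node 3: (V_3 - V_2)/390 + (V_3 - 0)/390 = 0
Collecting terms (coefficients in siemens):
  0.4567·V_1 - 0.001099·V_2 = 5.455
  0.003663·V_2 - 0.001099·V_1 - 0.002564·V_3 = 0
  0.005128·V_3 - 0.002564·V_2 = 0
Solving these 3 simultaneous equations (Gaussian elimination) gives:
  V_1 = 11.96 V, V_2 = 5.518 V, V_3 = 2.759 V
Part 1:
  Read off the nodal solution: V_1 = 11.96 V
Part 2:
  I_R5 = (V_3 - V_4)/R5 = (2.759 - 0)/390 = 0.007074 A
  Magnitude: I_R5 = 0.007074 A
Part 3:
  I_R2 = (V_1 - V_4)/R2 = (11.96 - 0)/910 = 0.01314 A
  P_R2 = I_R2² × R2 = (0.01314)² × 910 = 0.1571 W

Final answers:
1. V_1 = 11.96 V
2. I_R5 = 0.007074 A
3. P_R2 = 0.1571 W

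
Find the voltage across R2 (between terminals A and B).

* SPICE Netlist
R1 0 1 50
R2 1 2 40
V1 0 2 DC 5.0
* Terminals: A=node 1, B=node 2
R1 and R2 are in series across V1 (node 0 → node 1 → node 2), and the output A–B is taken across R2, so this is a voltage divider.
Series current: I = V1/(R1 + R2) = 5/(50 + 40) = 5/90 = 0.05556 A
V_R2 = I × R2 = V1 × R2/(R1 + R2) = 5 × 40/90 = 2.222 V

Final answer: 2.222 V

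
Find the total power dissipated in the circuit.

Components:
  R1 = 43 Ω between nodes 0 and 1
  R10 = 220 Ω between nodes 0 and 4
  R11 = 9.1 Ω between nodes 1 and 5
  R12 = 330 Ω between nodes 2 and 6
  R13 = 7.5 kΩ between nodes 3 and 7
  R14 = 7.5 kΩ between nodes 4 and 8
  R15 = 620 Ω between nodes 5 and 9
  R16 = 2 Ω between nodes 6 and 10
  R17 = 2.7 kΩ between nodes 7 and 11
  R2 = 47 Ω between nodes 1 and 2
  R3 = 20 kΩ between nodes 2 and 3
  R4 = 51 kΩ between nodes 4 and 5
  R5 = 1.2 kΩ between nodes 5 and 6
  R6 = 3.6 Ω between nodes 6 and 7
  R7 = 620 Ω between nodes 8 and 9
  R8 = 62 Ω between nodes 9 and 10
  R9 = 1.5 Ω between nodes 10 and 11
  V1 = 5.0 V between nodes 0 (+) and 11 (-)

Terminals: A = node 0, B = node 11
Nodal analysis, taking node 11 as the 0 V reference.
Source V1 fixes V_0 = 5 V.
KCL at each unknown node (sum of currents leaving = 0; resistances in Ω):
  Node 1: (V_1 - 5)/43 + (V_1 - V_2)/47 + (V_1 - V_5)/9.1 = 0
  Node 2: (V_2 - V_1)/47 + (V_2 - V_3)/20000 + (V_2 - V_6)/330 = 0
  Node 3: (V_3 - V_2)/20000 + (V_3 - V_7)/7500 = 0
  Node 4: (V_4 - V_5)/51000 + (V_4 - 5)/220 + (V_4 - V_8)/7500 = 0
  Node 5: (V_5 - V_4)/51000 + (V_5 - V_6)/1200 + (V_5 - V_1)/9.1 + (V_5 - V_9)/620 = 0
  Node 6: (V_6 - V_5)/1200 + (V_6 - V_7)/3.6 + (V_6 - V_2)/330 + (V_6 - V_10)/2 = 0
  Node 7: (V_7 - V_6)/3.6 + (V_7 - V_3)/7500 + (V_7 - 0)/2700 = 0
  Node 8: (V_8 - V_9)/620 + (V_8 - V_4)/7500 = 0
  Node 9: (V_9 - V_8)/620 + (V_9 - V_10)/62 + (V_9 - V_5)/620 = 0
  Node 10: (V_10 - V_9)/62 + (V_10 - 0)/1.5 + (V_10 - V_6)/2 = 0
Collecting terms (coefficients in siemens):
  0.1544·V_1 - 0.02128·V_2 - 0.1099·V_5 = 0.1163
  0.02436·V_2 - 0.02128·V_1 - 0.00005·V_3 - 0.00303·V_6 = 0
  0.0001833·V_3 - 0.00005·V_2 - 0.0001333·V_7 = 0
  0.004698·V_4 - 0.00001961·V_5 - 0.0001333·V_8 = 0.02273
  0.1124·V_5 - 0.1099·V_1 - 0.00001961·V_4 - 0.0008333·V_6 - 0.001613·V_9 = 0
  0.7816·V_6 - 0.00303·V_2 - 0.0008333·V_5 - 0.2778·V_7 - 0.5·V_10 = 0
  0.2783·V_7 - 0.0001333·V_3 - 0.2778·V_6 = 0
  0.001746·V_8 - 0.0001333·V_4 - 0.001613·V_9 = 0
  0.01935·V_9 - 0.001613·V_5 - 0.001613·V_8 - 0.01613·V_10 = 0
  1.183·V_10 - 0.5·V_6 - 0.01613·V_9 = 0
Solving these 10 simultaneous equations (Gaussian elimination) gives:
  V_1 = 4.136 V, V_2 = 3.623 V, V_3 = 1.031 V, V_4 = 4.876 V
  V_5 = 4.053 V, V_6 = 0.05941 V, V_7 = 0.0598 V, V_8 = 0.7671 V
  V_9 = 0.4275 V, V_10 = 0.03094 V
Power in each resistor, P = (ΔV)²/R:
  P_R1 = (5 - 4.136)²/43 = 0.01735 W
  P_R2 = (4.136 - 3.623)²/47 = 0.005612 W
  P_R3 = (3.623 - 1.031)²/20000 = 0.0003357 W
  P_R4 = (4.876 - 4.053)²/51000 = 0.00001328 W
  P_R5 = (4.053 - 0.05941)²/1200 = 0.01329 W
  P_R6 = (0.05941 - 0.0598)²/3.6 = 0.00000004154 W
  P_R7 = (0.7671 - 0.4275)²/620 = 0.0001861 W
  P_R8 = (0.4275 - 0.03094)²/62 = 0.002536 W
  P_R9 = (0.03094 - 0)²/1.5 = 0.0006383 W
  P_R10 = (5 - 4.876)²/220 = 0.00006998 W
  P_R11 = (4.136 - 4.053)²/9.1 = 0.0007634 W
  P_R12 = (3.623 - 0.05941)²/330 = 0.03848 W
  P_R13 = (1.031 - 0.0598)²/7500 = 0.0001259 W
  P_R14 = (4.876 - 0.7671)²/7500 = 0.002251 W
  P_R15 = (4.053 - 0.4275)²/620 = 0.0212 W
  P_R16 = (0.05941 - 0.03094)²/2 = 0.0004052 W
  P_R17 = (0.0598 - 0)²/2700 = 0.000001324 W
P_total = P_R1 + P_R2 + P_R3 + P_R4 + P_R5 + P_R6 + P_R7 + P_R8 + P_R9 + P_R10 + P_R11 + P_R12 + P_R13 + P_R14 + P_R15 + P_R16 + P_R17 = 0.1033 W

Final answer: 0.1033 W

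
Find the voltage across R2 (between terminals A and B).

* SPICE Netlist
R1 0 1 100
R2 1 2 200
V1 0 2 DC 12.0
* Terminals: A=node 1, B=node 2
R1 and R2 are in series across V1 (node 0 → node 1 → node 2), and the output A–B is taken across R2, so this is a voltage divider.
Series current: I = V1/(R1 + R2) = 12/(100 + 200) = 12/300 = 0.04 A
V_R2 = I × R2 = V1 × R2/(R1 + R2) = 12 × 200/300 = 8 V

Final answer: 8 V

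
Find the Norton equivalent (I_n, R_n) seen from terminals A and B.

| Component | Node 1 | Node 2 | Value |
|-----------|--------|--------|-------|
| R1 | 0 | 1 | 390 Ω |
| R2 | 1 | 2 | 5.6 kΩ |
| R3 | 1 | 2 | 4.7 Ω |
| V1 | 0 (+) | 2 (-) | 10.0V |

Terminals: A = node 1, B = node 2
Find the Thévenin equivalent first; then I_n = V_th/R_th and R_n = R_th.
Step 1 — V_th is the open-circuit voltage V_A - V_B (nothing connected across the terminals).
Nodal analysis, taking node 2 as the 0 V reference.
Source V1 fixes V_0 = 10 V.
KCL at each unknown node (sum of currents leaving = 0; resistances in Ω):
  Node 1: (V_1 - 10)/390 + (V_1 - 0)/5600 + (V_1 - 0)/4.7 = 0
Collecting terms: 0.2155 × V_1 = 0.02564  =>  V_1 = 0.119 V
V_th = V_1 - V_2 = 0.119 - 0 = 0.119 V
Step 2 — R_th: zero the source — replace V1 by a short circuit (node 2 merges into node 0) — and find the resistance seen between A (node 1) and B (node 0).
Reduce the network between node 1 (A) and node 0 (B) by series/parallel combination:
  Rp1 = R1 ‖ R2 ‖ R3 (parallel, all between nodes 0 and 1) = 1/(1/390 + 1/5600 + 1/4.7) = 4.64 Ω
R_th = 4.64 Ω
I_n = V_th/R_th = 0.119/4.64 = 0.02564 A, and R_n = R_th = 4.64 Ω

Final answer: I_n = 0.02564 A, R_n = 4.64 Ω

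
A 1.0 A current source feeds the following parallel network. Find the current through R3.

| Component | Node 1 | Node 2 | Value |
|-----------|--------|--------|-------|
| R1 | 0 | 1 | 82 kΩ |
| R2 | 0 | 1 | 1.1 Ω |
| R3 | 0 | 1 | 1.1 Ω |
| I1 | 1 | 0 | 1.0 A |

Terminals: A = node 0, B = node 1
All resistors sit directly between nodes 0 and 1, so they are in parallel and share one voltage V; the full source current 1 A splits among them.
1/R_par = 1/82000 + 1/1.1 + 1/1.1 = 1.818 S  =>  R_par = 0.55 Ω
V = I × R_par = 1 × 0.55 = 0.55 V
I_R3 = V/R3 = 0.55/1.1 = 0.5 A

Final answer: 0.5 A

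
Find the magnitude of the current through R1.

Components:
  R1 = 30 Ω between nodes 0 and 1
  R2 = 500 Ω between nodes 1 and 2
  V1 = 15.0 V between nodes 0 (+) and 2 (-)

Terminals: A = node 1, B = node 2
Nodal analysis, taking node 2 as the 0 V reference.
Source V1 fixes V_0 = 15 V.
KCL at each unknown node (sum of currents leaving = 0; resistances in Ω):
  Node 1: (V_1 - 15)/30 + (V_1 - 0)/500 = 0
Collecting terms: 0.03533 × V_1 = 0.5  =>  V_1 = 14.15 V
I_R1 = (V_0 - V_1)/R1 = (15 - 14.15)/30 = 0.0283 A
|I_R1| = 0.0283 A

Final answer: |I_R1| = 0.0283 A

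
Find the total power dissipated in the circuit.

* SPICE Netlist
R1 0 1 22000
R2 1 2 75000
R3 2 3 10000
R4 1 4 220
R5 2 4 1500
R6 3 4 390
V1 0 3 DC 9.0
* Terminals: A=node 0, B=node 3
Nodal analysis, taking node 3 as the 0 V reference.
Source V1 fixes V_0 = 9 V.
KCL at each unknown node (sum of currents leaving = 0; resistances in Ω):
  Node 1: (V_1 - 9)/22000 + (V_1 - V_2)/75000 + (V_1 - V_4)/220 = 0
  Node 2: (V_2 - V_1)/75000 + (V_2 - 0)/10000 + (V_2 - V_4)/1500 = 0
  Node 4: (V_4 - V_1)/220 + (V_4 - V_2)/1500 + (V_4 - 0)/390 = 0
Collecting terms (coefficients in siemens):
  0.004604·V_1 - 0.00001333·V_2 - 0.004545·V_4 = 0.0004091
  0.00078·V_2 - 0.00001333·V_1 - 0.0006667·V_4 = 0
  0.007776·V_4 - 0.004545·V_1 - 0.0006667·V_2 = 0
Solving these 3 simultaneous equations (Gaussian elimination) gives:
  V_1 = 0.2375 V, V_2 = 0.1324 V, V_4 = 0.1502 V
Power in each resistor, P = (ΔV)²/R:
  P_R1 = (9 - 0.2375)²/22000 = 0.00349 W
  P_R2 = (0.2375 - 0.1324)²/75000 = 0.0000001472 W
  P_R3 = (0.1324 - 0)²/10000 = 0.000001753 W
  P_R4 = (0.2375 - 0.1502)²/220 = 0.00003466 W
  P_R5 = (0.1324 - 0.1502)²/1500 = 0.0000002103 W
  P_R6 = (0 - 0.1502)²/390 = 0.00005782 W
P_total = P_R1 + P_R2 + P_R3 + P_R4 + P_R5 + P_R6 = 0.003585 W

Final answer: 0.003585 W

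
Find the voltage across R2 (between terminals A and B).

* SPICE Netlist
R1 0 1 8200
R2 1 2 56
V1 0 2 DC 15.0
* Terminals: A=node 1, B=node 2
R1 and R2 are in series across V1 (node 0 → node 1 → node 2), and the output A–B is taken across R2, so this is a voltage divider.
Series current: I = V1/(R1 + R2) = 15/(8200 + 56) = 15/8256 = 0.001817 A
V_R2 = I × R2 = V1 × R2/(R1 + R2) = 15 × 56/8256 = 0.1017 V

Final answer: 0.1017 V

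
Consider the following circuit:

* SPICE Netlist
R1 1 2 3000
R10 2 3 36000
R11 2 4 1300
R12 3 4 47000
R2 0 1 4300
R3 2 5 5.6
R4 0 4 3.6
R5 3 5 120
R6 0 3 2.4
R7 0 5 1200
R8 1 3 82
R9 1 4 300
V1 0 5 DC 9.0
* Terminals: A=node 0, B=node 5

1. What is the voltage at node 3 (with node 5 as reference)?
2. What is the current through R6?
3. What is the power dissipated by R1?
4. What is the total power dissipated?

Nodal analysis, taking node 5 as the 0 V reference.
Source V1 fixes V_0 = 9 V.
KCL at each unknown node (sum of currents leaving = 0; resistances in Ω):
  Node 1: (V_1 - V_2)/3000 + (V_1 - 9)/4300 + (V_1 - V_3)/82 + (V_1 - V_4)/300 = 0
  Node 2: (V_2 - V_1)/3000 + (V_2 - 0)/5.6 + (V_2 - V_3)/36000 + (V_2 - V_4)/1300 = 0
  Node 3: (V_3 - 0)/120 + (V_3 - 9)/2.4 + (V_3 - V_1)/82 + (V_3 - V_2)/36000 + (V_3 - V_4)/47000 = 0
  Node 4: (V_4 - 9)/3.6 + (V_4 - V_1)/300 + (V_4 - V_2)/1300 + (V_4 - V_3)/47000 = 0
Collecting terms (coefficients in siemens):
  0.01609·V_1 - 0.0003333·V_2 - 0.0122·V_3 - 0.003333·V_4 = 0.002093
  0.1797·V_2 - 0.0003333·V_1 - 0.00002778·V_3 - 0.0007692·V_4 = 0
  0.4372·V_3 - 0.0122·V_1 - 0.00002778·V_2 - 0.00002128·V_4 = 3.75
  0.2819·V_4 - 0.003333·V_1 - 0.0007692·V_2 - 0.00002128·V_3 = 2.5
Solving these 4 simultaneous equations (Gaussian elimination) gives:
  V_1 = 8.672 V, V_2 = 0.05585 V, V_3 = 8.819 V, V_4 = 8.972 V
Part 1:
  Read off the nodal solution: V_3 = 8.819 V
Part 2:
  I_R6 = (V_0 - V_3)/R6 = (9 - 8.819)/2.4 = 0.07552 A
  Magnitude: I_R6 = 0.07552 A
Part 3:
  I_R1 = (V_1 - V_2)/R1 = (8.672 - 0.05585)/3000 = 0.002872 A
  P_R1 = I_R1² × R1 = (0.002872)² × 3000 = 0.02474 W
Part 4:
  Power in each resistor, P = (ΔV)²/R:
    P_R1 = (8.672 - 0.05585)²/3000 = 0.02474 W
    P_R2 = (9 - 8.672)²/4300 = 0.00002509 W
    P_R3 = (0.05585 - 0)²/5.6 = 0.0005571 W
    P_R4 = (9 - 8.972)²/3.6 = 0.0002225 W
    P_R5 = (8.819 - 0)²/120 = 0.6481 W
    P_R6 = (9 - 8.819)²/2.4 = 0.01369 W
    P_R7 = (9 - 0)²/1200 = 0.0675 W
    P_R8 = (8.672 - 8.819)²/82 = 0.0002642 W
    P_R9 = (8.672 - 8.972)²/300 = 0.0003003 W
    P_R10 = (0.05585 - 8.819)²/36000 = 0.002133 W
    P_R11 = (0.05585 - 8.972)²/1300 = 0.06115 W
    P_R12 = (8.819 - 8.972)²/47000 = 0.0000004978 W
  P_total = P_R1 + P_R2 + P_R3 + P_R4 + P_R5 + P_R6 + P_R7 + P_R8 + P_R9 + P_R10 + P_R11 + P_R12 = 0.8187 W

Final answers:
1. V_3 = 8.819 V
2. I_R6 = 0.07552 A
3. P_R1 = 0.02474 W
4. P_total = 0.8187 W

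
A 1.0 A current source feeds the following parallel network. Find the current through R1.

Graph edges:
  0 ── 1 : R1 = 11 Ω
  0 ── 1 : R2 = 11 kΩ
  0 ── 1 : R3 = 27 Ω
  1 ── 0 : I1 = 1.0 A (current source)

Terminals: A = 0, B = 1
All resistors sit directly between nodes 0 and 1, so they are in parallel and share one voltage V; the full source current 1 A splits among them.
1/R_par = 1/11 + 1/11000 + 1/27 = 0.128 S  =>  R_par = 7.81 Ω
V = I × R_par = 1 × 7.81 = 7.81 V
I_R1 = V/R1 = 7.81/11 = 0.71 A

Final answer: 0.71 A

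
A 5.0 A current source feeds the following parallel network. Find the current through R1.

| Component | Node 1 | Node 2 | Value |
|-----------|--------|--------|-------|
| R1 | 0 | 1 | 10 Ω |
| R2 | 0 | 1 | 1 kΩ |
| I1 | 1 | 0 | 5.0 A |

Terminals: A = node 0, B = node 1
All resistors sit directly between nodes 0 and 1, so they are in parallel and share one voltage V; the full source current 5 A splits among them.
1/R_par = 1/10 + 1/1000 = 0.101 S  =>  R_par = 9.901 Ω
V = I × R_par = 5 × 9.901 = 49.5 V
I_R1 = V/R1 = 49.5/10 = 4.95 A

Final answer: 4.95 A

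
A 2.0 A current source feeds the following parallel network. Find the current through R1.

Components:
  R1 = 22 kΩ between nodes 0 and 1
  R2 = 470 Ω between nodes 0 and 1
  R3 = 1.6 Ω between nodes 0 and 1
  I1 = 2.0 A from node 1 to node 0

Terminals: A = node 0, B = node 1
All resistors sit directly between nodes 0 and 1, so they are in parallel and share one voltage V; the full source current 2 A splits among them.
1/R_par = 1/22000 + 1/470 + 1/1.6 = 0.6272 S  =>  R_par = 1.594 Ω
V = I × R_par = 2 × 1.594 = 3.189 V
I_R1 = V/R1 = 3.189/22000 = 0.000145 A

Final answer: 0.000145 A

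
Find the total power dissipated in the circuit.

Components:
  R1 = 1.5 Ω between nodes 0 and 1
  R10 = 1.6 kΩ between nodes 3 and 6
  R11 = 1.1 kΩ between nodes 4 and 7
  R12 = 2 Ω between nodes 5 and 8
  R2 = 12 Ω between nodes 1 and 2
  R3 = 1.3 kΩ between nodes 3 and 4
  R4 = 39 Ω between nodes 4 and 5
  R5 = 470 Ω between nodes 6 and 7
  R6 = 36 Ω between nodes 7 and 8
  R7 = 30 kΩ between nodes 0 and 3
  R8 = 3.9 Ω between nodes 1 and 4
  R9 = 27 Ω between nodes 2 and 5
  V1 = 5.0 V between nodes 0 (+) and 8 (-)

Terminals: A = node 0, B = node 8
Nodal analysis, taking node 8 as the 0 V reference.
Source V1 fixes V_0 = 5 V.
KCL at each unknown node (sum of currents leaving = 0; resistances in Ω):
  Node 1: (V_1 - 5)/1.5 + (V_1 - V_2)/12 + (V_1 - V_4)/3.9 = 0
  Node 2: (V_2 - V_1)/12 + (V_2 - V_5)/27 = 0
  Node 3: (V_3 - V_4)/1300 + (V_3 - 5)/30000 + (V_3 - V_6)/1600 = 0
  Node 4: (V_4 - V_3)/1300 + (V_4 - V_5)/39 + (V_4 - V_1)/3.9 + (V_4 - V_7)/1100 = 0
  Node 5: (V_5 - V_4)/39 + (V_5 - V_2)/27 + (V_5 - 0)/2 = 0
  Node 6: (V_6 - V_7)/470 + (V_6 - V_3)/1600 = 0
  Node 7: (V_7 - V_6)/470 + (V_7 - 0)/36 + (V_7 - V_4)/1100 = 0
Collecting terms (coefficients in siemens):
  1.006·V_1 - 0.08333·V_2 - 0.2564·V_4 = 3.333
  0.1204·V_2 - 0.08333·V_1 - 0.03704·V_5 = 0
  0.001428·V_3 - 0.0007692·V_4 - 0.000625·V_6 = 0.0001667
  0.2837·V_4 - 0.2564·V_1 - 0.0007692·V_3 - 0.02564·V_5 - 0.0009091·V_7 = 0
  0.5627·V_5 - 0.03704·V_2 - 0.02564·V_4 = 0
  0.002753·V_6 - 0.000625·V_3 - 0.002128·V_7 = 0
  0.03081·V_7 - 0.0009091·V_4 - 0.002128·V_6 = 0
Solving these 7 simultaneous equations (Gaussian elimination) gives:
  V_1 = 4.68 V, V_2 = 3.368 V, V_3 = 2.755 V, V_4 = 4.275 V
  V_5 = 0.4165 V, V_6 = 0.7637 V, V_7 = 0.1789 V
Power in each resistor, P = (ΔV)²/R:
  P_R1 = (5 - 4.68)²/1.5 = 0.06816 W
  P_R2 = (4.68 - 3.368)²/12 = 0.1434 W
  P_R3 = (2.755 - 4.275)²/1300 = 0.001778 W
  P_R4 = (4.275 - 0.4165)²/39 = 0.3818 W
  P_R5 = (0.7637 - 0.1789)²/470 = 0.0007278 W
  P_R6 = (0.1789 - 0)²/36 = 0.0008887 W
  P_R7 = (5 - 2.755)²/30000 = 0.000168 W
  P_R8 = (4.68 - 4.275)²/3.9 = 0.04205 W
  P_R9 = (3.368 - 0.4165)²/27 = 0.3227 W
  P_R10 = (2.755 - 0.7637)²/1600 = 0.002478 W
  P_R11 = (4.275 - 0.1789)²/1100 = 0.01526 W
  P_R12 = (0.4165 - 0)²/2 = 0.08675 W
P_total = P_R1 + P_R2 + P_R3 + P_R4 + P_R5 + P_R6 + P_R7 + P_R8 + P_R9 + P_R10 + P_R11 + P_R12 = 1.066 W

Final answer: 1.066 W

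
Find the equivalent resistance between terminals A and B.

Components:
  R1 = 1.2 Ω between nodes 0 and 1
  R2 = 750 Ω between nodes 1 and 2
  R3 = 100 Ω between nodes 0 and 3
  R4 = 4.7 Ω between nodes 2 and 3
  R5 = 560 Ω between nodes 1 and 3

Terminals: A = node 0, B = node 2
The network is not a plain series/parallel combination. Inject a 1 A test current into terminal A (node 0) and return it from terminal B (node 2); then R_eq = V_A / (1 A).
Nodal analysis, taking node 2 as the 0 V reference.
Current source I_test pushes 1 A into node 0 and draws it out of node 2.
KCL at each unknown node (sum of currents leaving = 0; resistances in Ω):
  Node 0: (V_0 - V_1)/1.2 + (V_0 - V_3)/100 - 1 = 0
  Node 1: (V_1 - V_0)/1.2 + (V_1 - 0)/750 + (V_1 - V_3)/560 = 0
  Node 3: (V_3 - V_0)/100 + (V_3 - V_1)/560 + (V_3 - 0)/4.7 = 0
Collecting terms (coefficients in siemens):
  0.8433·V_0 - 0.8333·V_1 - 0.01·V_3 = 1
  0.8365·V_1 - 0.8333·V_0 - 0.001786·V_3 = 0
  0.2246·V_3 - 0.01·V_0 - 0.001786·V_1 = 0
Solving these 3 simultaneous equations (Gaussian elimination) gives:
  V_0 = 80.07 V, V_1 = 79.78 V, V_3 = 4.2 V
R_eq = V_0 / 1 A = 80.07 Ω

Final answer: 80.07 Ω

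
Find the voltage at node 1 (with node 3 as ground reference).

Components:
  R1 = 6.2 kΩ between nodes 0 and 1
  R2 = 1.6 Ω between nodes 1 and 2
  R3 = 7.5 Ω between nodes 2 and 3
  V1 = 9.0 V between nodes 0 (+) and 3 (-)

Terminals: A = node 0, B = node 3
Nodal analysis, taking node 3 as the 0 V reference.
Source V1 fixes V_0 = 9 V.
KCL at each unknown node (sum of currents leaving = 0; resistances in Ω):
  Node 1: (V_1 - 9)/6200 + (V_1 - V_2)/1.6 = 0
  Node 2: (V_2 - V_1)/1.6 + (V_2 - 0)/7.5 = 0
Collecting terms (coefficients in siemens):
  0.6252·V_1 - 0.625·V_2 = 0.001452
  0.7583·V_2 - 0.625·V_1 = 0
Determinant D = (0.6252)(0.7583) - (-0.625)(-0.625) = 0.08346
V_1 = [(0.001452)(0.7583) - (-0.625)(0)]/D = 0.01319 V
V_2 = [(0.6252)(0) - (0.001452)(-0.625)]/D = 0.01087 V
The requested potential is V_1 = 0.01319 V.

Final answer: V_1 = 0.01319 V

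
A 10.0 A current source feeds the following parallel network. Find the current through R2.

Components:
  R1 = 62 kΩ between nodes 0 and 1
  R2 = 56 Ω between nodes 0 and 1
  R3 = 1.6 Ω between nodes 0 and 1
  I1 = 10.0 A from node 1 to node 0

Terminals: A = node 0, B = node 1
All resistors sit directly between nodes 0 and 1, so they are in parallel and share one voltage V; the full source current 10 A splits among them.
1/R_par = 1/62000 + 1/56 + 1/1.6 = 0.6429 S  =>  R_par = 1.556 Ω
V = I × R_par = 10 × 1.556 = 15.56 V
I_R2 = V/R2 = 15.56/56 = 0.2778 A

Final answer: 0.2778 A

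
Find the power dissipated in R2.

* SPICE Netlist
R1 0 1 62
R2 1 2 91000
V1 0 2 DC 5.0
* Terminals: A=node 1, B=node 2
Nodal analysis, taking node 2 as the 0 V reference.
Source V1 fixes V_0 = 5 V.
KCL at each unknown node (sum of currents leaving = 0; resistances in Ω):
  Node 1: (V_1 - 5)/62 + (V_1 - 0)/91000 = 0
Collecting terms: 0.01614 × V_1 = 0.08065  =>  V_1 = 4.997 V
I_R2 = (V_1 - V_2)/R2 = (4.997 - 0)/91000 = 0.00005491 A
P_R2 = I_R2² × R2 = (0.00005491)² × 91000 = 0.0002744 W

Final answer: 0.0002744 W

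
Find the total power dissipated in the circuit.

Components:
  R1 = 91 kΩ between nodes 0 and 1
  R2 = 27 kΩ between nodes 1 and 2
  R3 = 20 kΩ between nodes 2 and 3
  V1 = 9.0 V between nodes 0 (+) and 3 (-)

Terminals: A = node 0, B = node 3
Nodal analysis, taking node 3 as the 0 V reference.
Source V1 fixes V_0 = 9 V.
KCL at each unknown node (sum of currents leaving = 0; resistances in Ω):
  Node 1: (V_1 - 9)/91000 + (V_1 - V_2)/27000 = 0
  Node 2: (V_2 - V_1)/27000 + (V_2 - 0)/20000 = 0
Collecting terms (coefficients in siemens):
  0.00004803·V_1 - 0.00003704·V_2 = 0.0000989
  0.00008704·V_2 - 0.00003704·V_1 = 0
Determinant D = (0.00004803)(0.00008704) - (-0.00003704)(-0.00003704) = 0.000000002808
V_1 = [(0.0000989)(0.00008704) - (-0.00003704)(0)]/D = 3.065 V
V_2 = [(0.00004803)(0) - (0.0000989)(-0.00003704)]/D = 1.304 V
Power in each resistor, P = (ΔV)²/R:
  P_R1 = (9 - 3.065)²/91000 = 0.0003871 W
  P_R2 = (3.065 - 1.304)²/27000 = 0.0001148 W
  P_R3 = (1.304 - 0)²/20000 = 0.00008507 W
P_total = P_R1 + P_R2 + P_R3 = 0.000587 W

Final answer: 0.000587 W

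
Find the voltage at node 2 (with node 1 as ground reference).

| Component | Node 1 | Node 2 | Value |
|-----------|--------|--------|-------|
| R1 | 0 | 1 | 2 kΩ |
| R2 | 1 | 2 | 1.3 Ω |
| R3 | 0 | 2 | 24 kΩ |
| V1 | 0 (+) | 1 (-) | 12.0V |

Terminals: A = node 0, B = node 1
Nodal analysis, taking node 1 as the 0 V reference.
Source V1 fixes V_0 = 12 V.
KCL at each unknown node (sum of currents leaving = 0; resistances in Ω):
  Node 2: (V_2 - 0)/1.3 + (V_2 - 12)/24000 = 0
Collecting terms: 0.7693 × V_2 = 0.0005  =>  V_2 = 0.00065 V
The requested potential is V_2 = 0.00065 V.

Final answer: V_2 = 0.00065 V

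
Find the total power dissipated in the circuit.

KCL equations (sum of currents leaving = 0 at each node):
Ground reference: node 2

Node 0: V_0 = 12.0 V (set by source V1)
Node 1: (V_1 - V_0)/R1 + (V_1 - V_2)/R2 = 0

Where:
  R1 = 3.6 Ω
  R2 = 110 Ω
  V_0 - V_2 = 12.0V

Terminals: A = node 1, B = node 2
Nodal analysis, taking node 2 as the 0 V reference.
Source V1 fixes V_0 = 12 V.
KCL at each unknown node (sum of currents leaving = 0; resistances in Ω):
  Node 1: (V_1 - 12)/3.6 + (V_1 - 0)/110 = 0
Collecting terms: 0.2869 × V_1 = 3.333  =>  V_1 = 11.62 V
Power in each resistor, P = (ΔV)²/R:
  P_R1 = (12 - 11.62)²/3.6 = 0.04017 W
  P_R2 = (11.62 - 0)²/110 = 1.227 W
P_total = P_R1 + P_R2 = 1.268 W

Final answer: 1.268 W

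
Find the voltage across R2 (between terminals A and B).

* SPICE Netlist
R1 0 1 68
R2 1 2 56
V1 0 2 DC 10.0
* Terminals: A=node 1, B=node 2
R1 and R2 are in series across V1 (node 0 → node 1 → node 2), and the output A–B is taken across R2, so this is a voltage divider.
Series current: I = V1/(R1 + R2) = 10/(68 + 56) = 10/124 = 0.08065 A
V_R2 = I × R2 = V1 × R2/(R1 + R2) = 10 × 56/124 = 4.516 V

Final answer: 4.516 V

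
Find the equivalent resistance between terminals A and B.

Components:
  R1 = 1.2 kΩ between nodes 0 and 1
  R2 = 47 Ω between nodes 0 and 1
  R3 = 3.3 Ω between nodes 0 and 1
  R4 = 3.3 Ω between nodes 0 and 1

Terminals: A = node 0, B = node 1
Reduce the network between node 0 (A) and node 1 (B) by series/parallel combination:
  Rp1 = R1 ‖ R2 ‖ R3 ‖ R4 (parallel, all between nodes 0 and 1) = 1/(1/1200 + 1/47 + 1/3.3 + 1/3.3) = 1.592 Ω
R_eq = 1.592 Ω

Final answer: 1.592 Ω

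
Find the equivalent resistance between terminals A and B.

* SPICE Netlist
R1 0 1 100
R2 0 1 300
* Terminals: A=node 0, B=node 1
Reduce the network between node 0 (A) and node 1 (B) by series/parallel combination:
  Rp1 = R1 ‖ R2 (parallel, both between nodes 0 and 1) = 1/(1/100 + 1/300) = 75 Ω
R_eq = 75 Ω

Final answer: 75 Ω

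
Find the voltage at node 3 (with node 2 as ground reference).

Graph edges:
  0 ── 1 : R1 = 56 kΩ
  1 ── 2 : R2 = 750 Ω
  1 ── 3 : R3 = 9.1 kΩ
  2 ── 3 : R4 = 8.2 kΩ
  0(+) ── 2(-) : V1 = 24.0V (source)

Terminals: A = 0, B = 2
Nodal analysis, taking node 2 as the 0 V reference.
Source V1 fixes V_0 = 24 V.
KCL at each unknown node (sum of currents leaving = 0; resistances in Ω):
  Node 1: (V_1 - 24)/56000 + (V_1 - 0)/750 + (V_1 - V_3)/9100 = 0
  Node 3: (V_3 - V_1)/9100 + (V_3 - 0)/8200 = 0
Collecting terms (coefficients in siemens):
  0.001461·V_1 - 0.0001099·V_3 = 0.0004286
  0.0002318·V_3 - 0.0001099·V_1 = 0
Determinant D = (0.001461)(0.0002318) - (-0.0001099)(-0.0001099) = 0.0000003267
V_1 = [(0.0004286)(0.0002318) - (-0.0001099)(0)]/D = 0.3042 V
V_3 = [(0.001461)(0) - (0.0004286)(-0.0001099)]/D = 0.1442 V
The requested potential is V_3 = 0.1442 V.

Final answer: V_3 = 0.1442 V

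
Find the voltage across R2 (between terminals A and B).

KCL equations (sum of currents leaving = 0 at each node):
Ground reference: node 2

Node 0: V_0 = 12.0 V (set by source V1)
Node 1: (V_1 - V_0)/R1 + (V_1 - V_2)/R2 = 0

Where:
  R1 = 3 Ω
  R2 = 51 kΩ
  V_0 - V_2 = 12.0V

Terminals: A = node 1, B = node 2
R1 and R2 are in series across V1 (node 0 → node 1 → node 2), and the output A–B is taken across R2, so this is a voltage divider.
Series current: I = V1/(R1 + R2) = 12/(3 + 51000) = 12/51000 = 0.0002353 A
V_R2 = I × R2 = V1 × R2/(R1 + R2) = 12 × 51000/51000 = 12 V

Final answer: 12 V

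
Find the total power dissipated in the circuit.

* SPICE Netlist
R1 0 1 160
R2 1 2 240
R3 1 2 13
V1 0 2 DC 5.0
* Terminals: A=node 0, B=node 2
Nodal analysis, taking node 2 as the 0 V reference.
Source V1 fixes V_0 = 5 V.
KCL at each unknown node (sum of currents leaving = 0; resistances in Ω):
  Node 1: (V_1 - 5)/160 + (V_1 - 0)/240 + (V_1 - 0)/13 = 0
Collecting terms: 0.08734 × V_1 = 0.03125  =>  V_1 = 0.3578 V
Power in each resistor, P = (ΔV)²/R:
  P_R1 = (5 - 0.3578)²/160 = 0.1347 W
  P_R2 = (0.3578 - 0)²/240 = 0.0005334 W
  P_R3 = (0.3578 - 0)²/13 = 0.009848 W
P_total = P_R1 + P_R2 + P_R3 = 0.1451 W

Final answer: 0.1451 W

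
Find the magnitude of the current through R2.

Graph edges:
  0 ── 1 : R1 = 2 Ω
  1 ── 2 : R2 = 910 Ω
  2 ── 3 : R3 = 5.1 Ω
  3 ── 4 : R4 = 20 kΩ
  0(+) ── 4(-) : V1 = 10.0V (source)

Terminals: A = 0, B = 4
Nodal analysis, taking node 4 as the 0 V reference.
Source V1 fixes V_0 = 10 V.
KCL at each unknown node (sum of currents leaving = 0; resistances in Ω):
  Node 1: (V_1 - 10)/2 + (V_1 - V_2)/910 = 0
  Node 2: (V_2 - V_1)/910 + (V_2 - V_3)/5.1 = 0
  Node 3: (V_3 - V_2)/5.1 + (V_3 - 0)/20000 = 0
Collecting terms (coefficients in siemens):
  0.5011·V_1 - 0.001099·V_2 = 5
  0.1972·V_2 - 0.001099·V_1 - 0.1961·V_3 = 0
  0.1961·V_3 - 0.1961·V_2 = 0
Solving these 3 simultaneous equations (Gaussian elimination) gives:
  V_1 = 9.999 V, V_2 = 9.564 V, V_3 = 9.562 V
I_R2 = (V_1 - V_2)/R2 = (9.999 - 9.564)/910 = 0.0004781 A
|I_R2| = 0.0004781 A

Final answer: |I_R2| = 0.0004781 A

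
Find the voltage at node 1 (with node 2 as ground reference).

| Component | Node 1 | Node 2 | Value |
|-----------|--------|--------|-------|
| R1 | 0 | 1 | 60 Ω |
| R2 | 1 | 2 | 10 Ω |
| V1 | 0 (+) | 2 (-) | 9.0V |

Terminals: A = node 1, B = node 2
Nodal analysis, taking node 2 as the 0 V reference.
Source V1 fixes V_0 = 9 V.
KCL at each unknown node (sum of currents leaving = 0; resistances in Ω):
  Node 1: (V_1 - 9)/60 + (V_1 - 0)/10 = 0
Collecting terms: 0.1167 × V_1 = 0.15  =>  V_1 = 1.286 V
The requested potential is V_1 = 1.286 V.

Final answer: V_1 = 1.286 V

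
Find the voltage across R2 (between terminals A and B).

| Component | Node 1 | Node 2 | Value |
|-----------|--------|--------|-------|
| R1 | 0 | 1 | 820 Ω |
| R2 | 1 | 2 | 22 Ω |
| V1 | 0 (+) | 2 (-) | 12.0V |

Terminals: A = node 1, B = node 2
R1 and R2 are in series across V1 (node 0 → node 1 → node 2), and the output A–B is taken across R2, so this is a voltage divider.
Series current: I = V1/(R1 + R2) = 12/(820 + 22) = 12/842 = 0.01425 A
V_R2 = I × R2 = V1 × R2/(R1 + R2) = 12 × 22/842 = 0.3135 V

Final answer: 0.3135 V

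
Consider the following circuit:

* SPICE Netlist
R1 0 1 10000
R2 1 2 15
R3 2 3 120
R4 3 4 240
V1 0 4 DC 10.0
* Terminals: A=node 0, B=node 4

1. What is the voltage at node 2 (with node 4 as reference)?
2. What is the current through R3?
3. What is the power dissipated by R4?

Nodal analysis, taking node 4 as the 0 V reference.
Source V1 fixes V_0 = 10 V.
KCL at each unknown node (sum of currents leaving = 0; resistances in Ω):
  Node 1: (V_1 - 10)/10000 + (V_1 - V_2)/15 = 0
  Node 2: (V_2 - V_1)/15 + (V_2 - V_3)/120 = 0
  Node 3: (V_3 - V_2)/120 + (V_3 - 0)/240 = 0
Collecting terms (coefficients in siemens):
  0.06677·V_1 - 0.06667·V_2 = 0.001
  0.075·V_2 - 0.06667·V_1 - 0.008333·V_3 = 0
  0.0125·V_3 - 0.008333·V_2 = 0
Solving these 3 simultaneous equations (Gaussian elimination) gives:
  V_1 = 0.3614 V, V_2 = 0.347 V, V_3 = 0.2313 V
Part 1:
  Read off the nodal solution: V_2 = 0.347 V
Part 2:
  I_R3 = (V_2 - V_3)/R3 = (0.347 - 0.2313)/120 = 0.0009639 A
  Magnitude: I_R3 = 0.0009639 A
Part 3:
  I_R4 = (V_3 - V_4)/R4 = (0.2313 - 0)/240 = 0.0009639 A
  P_R4 = I_R4² × R4 = (0.0009639)² × 240 = 0.000223 W

Final answers:
1. V_2 = 0.347 V
2. I_R3 = 0.0009639 A
3. P_R4 = 0.000223 W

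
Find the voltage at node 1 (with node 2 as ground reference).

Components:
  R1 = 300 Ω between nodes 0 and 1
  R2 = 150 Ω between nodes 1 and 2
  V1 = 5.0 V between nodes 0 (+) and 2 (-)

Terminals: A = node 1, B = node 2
Nodal analysis, taking node 2 as the 0 V reference.
Source V1 fixes V_0 = 5 V.
KCL at each unknown node (sum of currents leaving = 0; resistances in Ω):
  Node 1: (V_1 - 5)/300 + (V_1 - 0)/150 = 0
Collecting terms: 0.01 × V_1 = 0.01667  =>  V_1 = 1.667 V
The requested potential is V_1 = 1.667 V.

Final answer: V_1 = 1.667 V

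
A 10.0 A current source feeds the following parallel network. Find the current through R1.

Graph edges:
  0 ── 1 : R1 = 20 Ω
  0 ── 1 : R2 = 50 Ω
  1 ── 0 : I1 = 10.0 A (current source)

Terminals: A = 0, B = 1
All resistors sit directly between nodes 0 and 1, so they are in parallel and share one voltage V; the full source current 10 A splits among them.
1/R_par = 1/20 + 1/50 = 0.07 S  =>  R_par = 14.29 Ω
V = I × R_par = 10 × 14.29 = 142.9 V
I_R1 = V/R1 = 142.9/20 = 7.143 A

Final answer: 7.143 A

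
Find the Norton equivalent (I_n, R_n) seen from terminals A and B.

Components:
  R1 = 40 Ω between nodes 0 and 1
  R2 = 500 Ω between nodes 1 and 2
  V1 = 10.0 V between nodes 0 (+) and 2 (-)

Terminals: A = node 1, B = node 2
Find the Thévenin equivalent first; then I_n = V_th/R_th and R_n = R_th.
Step 1 — V_th is the open-circuit voltage V_A - V_B (nothing connected across the terminals).
Nodal analysis, taking node 2 as the 0 V reference.
Source V1 fixes V_0 = 10 V.
KCL at each unknown node (sum of currents leaving = 0; resistances in Ω):
  Node 1: (V_1 - 10)/40 + (V_1 - 0)/500 = 0
Collecting terms: 0.027 × V_1 = 0.25  =>  V_1 = 9.259 V
V_th = V_1 - V_2 = 9.259 - 0 = 9.259 V
Step 2 — R_th: zero the source — replace V1 by a short circuit (node 2 merges into node 0) — and find the resistance seen between A (node 1) and B (node 0).
Reduce the network between node 1 (A) and node 0 (B) by series/parallel combination:
  Rp1 = R1 ‖ R2 (parallel, both between nodes 0 and 1) = 1/(1/40 + 1/500) = 37.04 Ω
R_th = 37.04 Ω
I_n = V_th/R_th = 9.259/37.04 = 0.25 A, and R_n = R_th = 37.04 Ω

Final answer: I_n = 0.25 A, R_n = 37.04 Ω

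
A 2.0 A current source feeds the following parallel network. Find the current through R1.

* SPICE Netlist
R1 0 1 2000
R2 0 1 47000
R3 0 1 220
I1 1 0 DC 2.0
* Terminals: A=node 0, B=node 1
All resistors sit directly between nodes 0 and 1, so they are in parallel and share one voltage V; the full source current 2 A splits among them.
1/R_par = 1/2000 + 1/47000 + 1/220 = 0.005067 S  =>  R_par = 197.4 Ω
V = I × R_par = 2 × 197.4 = 394.7 V
I_R1 = V/R1 = 394.7/2000 = 0.1974 A

Final answer: 0.1974 A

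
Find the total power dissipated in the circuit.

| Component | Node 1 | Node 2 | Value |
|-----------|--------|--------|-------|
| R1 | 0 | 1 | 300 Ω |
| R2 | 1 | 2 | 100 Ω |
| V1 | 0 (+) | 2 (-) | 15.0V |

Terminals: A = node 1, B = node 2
Nodal analysis, taking node 2 as the 0 V reference.
Source V1 fixes V_0 = 15 V.
KCL at each unknown node (sum of currents leaving = 0; resistances in Ω):
  Node 1: (V_1 - 15)/300 + (V_1 - 0)/100 = 0
Collecting terms: 0.01333 × V_1 = 0.05  =>  V_1 = 3.75 V
Power in each resistor, P = (ΔV)²/R:
  P_R1 = (15 - 3.75)²/300 = 0.4219 W
  P_R2 = (3.75 - 0)²/100 = 0.1406 W
P_total = P_R1 + P_R2 = 0.5625 W

Final answer: 0.5625 W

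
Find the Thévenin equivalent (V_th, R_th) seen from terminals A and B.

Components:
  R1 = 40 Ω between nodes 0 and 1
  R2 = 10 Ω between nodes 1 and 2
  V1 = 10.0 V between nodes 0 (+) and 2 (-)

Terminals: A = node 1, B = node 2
Step 1 — V_th is the open-circuit voltage V_A - V_B (nothing connected across the terminals).
Nodal analysis, taking node 2 as the 0 V reference.
Source V1 fixes V_0 = 10 V.
KCL at each unknown node (sum of currents leaving = 0; resistances in Ω):
  Node 1: (V_1 - 10)/40 + (V_1 - 0)/10 = 0
Collecting terms: 0.125 × V_1 = 0.25  =>  V_1 = 2 V
V_th = V_1 - V_2 = 2 - 0 = 2 V
Step 2 — R_th: zero the source — replace V1 by a short circuit (node 2 merges into node 0) — and find the resistance seen between A (node 1) and B (node 0).
Reduce the network between node 1 (A) and node 0 (B) by series/parallel combination:
  Rp1 = R1 ‖ R2 (parallel, both between nodes 0 and 1) = 1/(1/40 + 1/10) = 8 Ω
R_th = 8 Ω

Final answer: V_th = 2 V, R_th = 8 Ω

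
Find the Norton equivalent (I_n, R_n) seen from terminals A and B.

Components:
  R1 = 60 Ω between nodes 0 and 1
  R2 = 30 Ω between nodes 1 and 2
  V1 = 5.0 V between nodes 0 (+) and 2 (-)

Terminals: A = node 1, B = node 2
Find the Thévenin equivalent first; then I_n = V_th/R_th and R_n = R_th.
Step 1 — V_th is the open-circuit voltage V_A - V_B (nothing connected across the terminals).
Nodal analysis, taking node 2 as the 0 V reference.
Source V1 fixes V_0 = 5 V.
KCL at each unknown node (sum of currents leaving = 0; resistances in Ω):
  Node 1: (V_1 - 5)/60 + (V_1 - 0)/30 = 0
Collecting terms: 0.05 × V_1 = 0.08333  =>  V_1 = 1.667 V
V_th = V_1 - V_2 = 1.667 - 0 = 1.667 V
Step 2 — R_th: zero the source — replace V1 by a short circuit (node 2 merges into node 0) — and find the resistance seen between A (node 1) and B (node 0).
Reduce the network between node 1 (A) and node 0 (B) by series/parallel combination:
  Rp1 = R1 ‖ R2 (parallel, both between nodes 0 and 1) = 1/(1/60 + 1/30) = 20 Ω
R_th = 20 Ω
I_n = V_th/R_th = 1.667/20 = 0.08333 A, and R_n = R_th = 20 Ω

Final answer: I_n = 0.08333 A, R_n = 20 Ω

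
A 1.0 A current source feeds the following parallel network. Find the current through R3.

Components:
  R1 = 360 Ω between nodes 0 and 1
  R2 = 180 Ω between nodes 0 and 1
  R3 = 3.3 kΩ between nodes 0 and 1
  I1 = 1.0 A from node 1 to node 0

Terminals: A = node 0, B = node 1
All resistors sit directly between nodes 0 and 1, so they are in parallel and share one voltage V; the full source current 1 A splits among them.
1/R_par = 1/360 + 1/180 + 1/3300 = 0.008636 S  =>  R_par = 115.8 Ω
V = I × R_par = 1 × 115.8 = 115.8 V
I_R3 = V/R3 = 115.8/3300 = 0.03509 A

Final answer: 0.03509 A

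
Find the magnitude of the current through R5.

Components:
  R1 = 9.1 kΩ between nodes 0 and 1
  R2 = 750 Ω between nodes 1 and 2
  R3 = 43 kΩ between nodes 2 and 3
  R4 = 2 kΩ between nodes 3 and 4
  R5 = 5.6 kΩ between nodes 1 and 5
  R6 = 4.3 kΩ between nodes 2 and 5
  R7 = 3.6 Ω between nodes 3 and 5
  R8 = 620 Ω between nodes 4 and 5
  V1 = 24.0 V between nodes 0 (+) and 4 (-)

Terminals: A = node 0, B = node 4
Nodal analysis, taking node 4 as the 0 V reference.
Source V1 fixes V_0 = 24 V.
KCL at each unknown node (sum of currents leaving = 0; resistances in Ω):
  Node 1: (V_1 - 24)/9100 + (V_1 - V_2)/750 + (V_1 - V_5)/5600 = 0
  Node 2: (V_2 - V_1)/750 + (V_2 - V_3)/43000 + (V_2 - V_5)/4300 = 0
  Node 3: (V_3 - V_2)/43000 + (V_3 - 0)/2000 + (V_3 - V_5)/3.6 = 0
  Node 5: (V_5 - V_1)/5600 + (V_5 - V_2)/4300 + (V_5 - V_3)/3.6 + (V_5 - 0)/620 = 0
Collecting terms (coefficients in siemens):
  0.001622·V_1 - 0.001333·V_2 - 0.0001786·V_5 = 0.002637
  0.001589·V_2 - 0.001333·V_1 - 0.00002326·V_3 - 0.0002326·V_5 = 0
  0.2783·V_3 - 0.00002326·V_2 - 0.2778·V_5 = 0
  0.2798·V_5 - 0.0001786·V_1 - 0.0002326·V_2 - 0.2778·V_3 = 0
Solving these 4 simultaneous equations (Gaussian elimination) gives:
  V_1 = 5.975 V, V_2 = 5.164 V, V_3 = 0.9364 V, V_5 = 0.9378 V
I_R5 = (V_1 - V_5)/R5 = (5.975 - 0.9378)/5600 = 0.0008995 A
|I_R5| = 0.0008995 A

Final answer: |I_R5| = 0.0008995 A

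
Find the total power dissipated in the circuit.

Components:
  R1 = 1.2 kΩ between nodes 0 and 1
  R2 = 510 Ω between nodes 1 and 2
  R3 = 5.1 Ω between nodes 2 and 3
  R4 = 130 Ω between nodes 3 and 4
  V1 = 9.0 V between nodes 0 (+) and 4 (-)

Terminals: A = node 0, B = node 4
Nodal analysis, taking node 4 as the 0 V reference.
Source V1 fixes V_0 = 9 V.
KCL at each unknown node (sum of currents leaving = 0; resistances in Ω):
  Node 1: (V_1 - 9)/1200 + (V_1 - V_2)/510 = 0
  Node 2: (V_2 - V_1)/510 + (V_2 - V_3)/5.1 = 0
  Node 3: (V_3 - V_2)/5.1 + (V_3 - 0)/130 = 0
Collecting terms (coefficients in siemens):
  0.002794·V_1 - 0.001961·V_2 = 0.0075
  0.198·V_2 - 0.001961·V_1 - 0.1961·V_3 = 0
  0.2038·V_3 - 0.1961·V_2 = 0
Solving these 3 simultaneous equations (Gaussian elimination) gives:
  V_1 = 3.147 V, V_2 = 0.659 V, V_3 = 0.6341 V
Power in each resistor, P = (ΔV)²/R:
  P_R1 = (9 - 3.147)²/1200 = 0.02855 W
  P_R2 = (3.147 - 0.659)²/510 = 0.01213 W
  P_R3 = (0.659 - 0.6341)²/5.1 = 0.0001213 W
  P_R4 = (0.6341 - 0)²/130 = 0.003093 W
P_total = P_R1 + P_R2 + P_R3 + P_R4 = 0.0439 W

Final answer: 0.0439 W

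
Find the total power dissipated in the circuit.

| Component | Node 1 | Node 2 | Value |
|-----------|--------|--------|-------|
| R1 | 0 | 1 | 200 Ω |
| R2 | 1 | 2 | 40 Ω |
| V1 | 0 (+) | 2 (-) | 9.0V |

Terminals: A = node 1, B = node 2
Nodal analysis, taking node 2 as the 0 V reference.
Source V1 fixes V_0 = 9 V.
KCL at each unknown node (sum of currents leaving = 0; resistances in Ω):
  Node 1: (V_1 - 9)/200 + (V_1 - 0)/40 = 0
Collecting terms: 0.03 × V_1 = 0.045  =>  V_1 = 1.5 V
Power in each resistor, P = (ΔV)²/R:
  P_R1 = (9 - 1.5)²/200 = 0.2812 W
  P_R2 = (1.5 - 0)²/40 = 0.05625 W
P_total = P_R1 + P_R2 = 0.3375 W

Final answer: 0.3375 W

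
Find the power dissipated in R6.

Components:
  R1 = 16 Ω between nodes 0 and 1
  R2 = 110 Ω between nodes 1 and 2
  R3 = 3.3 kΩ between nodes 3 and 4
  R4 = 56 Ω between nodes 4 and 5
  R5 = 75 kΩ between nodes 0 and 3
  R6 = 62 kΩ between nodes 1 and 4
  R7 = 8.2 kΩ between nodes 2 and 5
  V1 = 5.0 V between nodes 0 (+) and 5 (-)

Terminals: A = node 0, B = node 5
Nodal analysis, taking node 5 as the 0 V reference.
Source V1 fixes V_0 = 5 V.
KCL at each unknown node (sum of currents leaving = 0; resistances in Ω):
  Node 1: (V_1 - 5)/16 + (V_1 - V_2)/110 + (V_1 - V_4)/62000 = 0
  Node 2: (V_2 - V_1)/110 + (V_2 - 0)/8200 = 0
  Node 3: (V_3 - V_4)/3300 + (V_3 - 5)/75000 = 0
  Node 4: (V_4 - V_3)/3300 + (V_4 - 0)/56 + (V_4 - V_1)/62000 = 0
Collecting terms (coefficients in siemens):
  0.07161·V_1 - 0.009091·V_2 - 0.00001613·V_4 = 0.3125
  0.009213·V_2 - 0.009091·V_1 = 0
  0.0003164·V_3 - 0.000303·V_4 = 0.00006667
  0.01818·V_4 - 0.00001613·V_1 - 0.000303·V_3 = 0
Solving these 4 simultaneous equations (Gaussian elimination) gives:
  V_1 = 4.989 V, V_2 = 4.923 V, V_3 = 0.2185 V, V_4 = 0.008069 V
I_R6 = (V_1 - V_4)/R6 = (4.989 - 0.008069)/62000 = 0.00008034 A
P_R6 = I_R6² × R6 = (0.00008034)² × 62000 = 0.0004002 W

Final answer: 0.0004002 W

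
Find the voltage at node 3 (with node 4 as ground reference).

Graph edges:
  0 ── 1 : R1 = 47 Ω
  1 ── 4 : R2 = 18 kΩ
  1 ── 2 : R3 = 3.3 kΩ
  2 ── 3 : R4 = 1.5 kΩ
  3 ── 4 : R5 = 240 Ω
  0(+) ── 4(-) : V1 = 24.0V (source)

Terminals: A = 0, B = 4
Nodal analysis, taking node 4 as the 0 V reference.
Source V1 fixes V_0 = 24 V.
KCL at each unknown node (sum of currents leaving = 0; resistances in Ω):
  Node 1: (V_1 - 24)/47 + (V_1 - 0)/18000 + (V_1 - V_2)/3300 = 0
  Node 2: (V_2 - V_1)/3300 + (V_2 - V_3)/1500 = 0
  Node 3: (V_3 - V_2)/1500 + (V_3 - 0)/240 = 0
Collecting terms (coefficients in siemens):
  0.02164·V_1 - 0.000303·V_2 = 0.5106
  0.0009697·V_2 - 0.000303·V_1 - 0.0006667·V_3 = 0
  0.004833·V_3 - 0.0006667·V_2 = 0
Solving these 3 simultaneous equations (Gaussian elimination) gives:
  V_1 = 23.72 V, V_2 = 8.188 V, V_3 = 1.129 V
The requested potential is V_3 = 1.129 V.

Final answer: V_3 = 1.129 V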